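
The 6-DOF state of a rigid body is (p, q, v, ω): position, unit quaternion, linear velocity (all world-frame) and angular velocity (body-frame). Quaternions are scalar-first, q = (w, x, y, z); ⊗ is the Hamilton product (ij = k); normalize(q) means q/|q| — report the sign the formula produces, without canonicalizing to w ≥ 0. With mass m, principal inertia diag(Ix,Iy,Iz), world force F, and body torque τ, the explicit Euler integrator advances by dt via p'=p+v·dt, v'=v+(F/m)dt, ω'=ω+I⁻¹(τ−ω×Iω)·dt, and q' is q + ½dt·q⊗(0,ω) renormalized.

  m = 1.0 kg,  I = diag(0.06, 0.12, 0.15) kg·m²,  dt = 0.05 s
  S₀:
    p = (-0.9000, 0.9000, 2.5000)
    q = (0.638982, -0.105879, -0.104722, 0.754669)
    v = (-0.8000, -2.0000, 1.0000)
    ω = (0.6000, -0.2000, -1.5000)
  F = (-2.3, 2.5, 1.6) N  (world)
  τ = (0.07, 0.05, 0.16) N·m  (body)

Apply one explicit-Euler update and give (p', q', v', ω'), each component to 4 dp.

p' = (-0.9400, 0.8000, 2.5500)
q' = (0.6678, -0.0885, -0.1005, 0.7322)
v' = (-0.9150, -1.8750, 1.0800)
ω' = (0.6508, -0.2129, -1.4443)

gyro term ω×Iω = (0.0090, 0.0810, -0.0072)
(τ − ω×Iω)/I = (1.0167, -0.2583, 1.1147)
ω + α·dt = (0.6508, -0.2129, -1.4443)
q⊗(0,ω) = (1.1745865, 0.6914060, 0.1661865, -0.8744640)
q + ½dt·q⊗(0,ω), renormalized = (0.6678, -0.0885, -0.1005, 0.7322)
a = F/m = (-2.3000, 2.5000, 1.6000)
new position p' = (-0.9400, 0.8000, 2.5500)
new velocity v' = (-0.9150, -1.8750, 1.0800)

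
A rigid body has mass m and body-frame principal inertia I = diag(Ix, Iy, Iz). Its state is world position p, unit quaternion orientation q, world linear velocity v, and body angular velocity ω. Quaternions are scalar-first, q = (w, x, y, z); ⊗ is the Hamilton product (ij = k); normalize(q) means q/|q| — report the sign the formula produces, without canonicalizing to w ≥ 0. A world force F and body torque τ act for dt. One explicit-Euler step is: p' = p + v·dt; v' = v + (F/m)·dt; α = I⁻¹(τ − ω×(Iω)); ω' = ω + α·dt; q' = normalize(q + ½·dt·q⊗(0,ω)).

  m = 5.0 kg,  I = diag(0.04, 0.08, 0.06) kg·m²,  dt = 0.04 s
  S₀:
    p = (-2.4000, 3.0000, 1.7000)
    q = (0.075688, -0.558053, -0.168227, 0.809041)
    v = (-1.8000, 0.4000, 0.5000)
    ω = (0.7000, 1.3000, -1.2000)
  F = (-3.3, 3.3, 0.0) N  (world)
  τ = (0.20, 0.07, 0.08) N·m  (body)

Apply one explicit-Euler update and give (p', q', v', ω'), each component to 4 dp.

p' = (-2.4720, 3.0160, 1.7200)
q' = (0.1072, -0.5736, -0.1682, 0.7945)
v' = (-1.8264, 0.4264, 0.5000)
ω' = (0.8688, 1.3266, -1.1709)

new position p' = (-2.4720, 3.0160, 1.7200)
new velocity v' = (-1.8264, 0.4264, 0.5000)
angular accel α = (4.2200, 0.6650, 0.7267)
new body rate ω' = (0.8688, 1.3266, -1.1709)
2q̇ = q⊗(0,ω) = (1.5801814, -0.7968993, -0.0049405, -0.6985356)
updated quaternion q' = (0.1072, -0.5736, -0.1682, 0.7945)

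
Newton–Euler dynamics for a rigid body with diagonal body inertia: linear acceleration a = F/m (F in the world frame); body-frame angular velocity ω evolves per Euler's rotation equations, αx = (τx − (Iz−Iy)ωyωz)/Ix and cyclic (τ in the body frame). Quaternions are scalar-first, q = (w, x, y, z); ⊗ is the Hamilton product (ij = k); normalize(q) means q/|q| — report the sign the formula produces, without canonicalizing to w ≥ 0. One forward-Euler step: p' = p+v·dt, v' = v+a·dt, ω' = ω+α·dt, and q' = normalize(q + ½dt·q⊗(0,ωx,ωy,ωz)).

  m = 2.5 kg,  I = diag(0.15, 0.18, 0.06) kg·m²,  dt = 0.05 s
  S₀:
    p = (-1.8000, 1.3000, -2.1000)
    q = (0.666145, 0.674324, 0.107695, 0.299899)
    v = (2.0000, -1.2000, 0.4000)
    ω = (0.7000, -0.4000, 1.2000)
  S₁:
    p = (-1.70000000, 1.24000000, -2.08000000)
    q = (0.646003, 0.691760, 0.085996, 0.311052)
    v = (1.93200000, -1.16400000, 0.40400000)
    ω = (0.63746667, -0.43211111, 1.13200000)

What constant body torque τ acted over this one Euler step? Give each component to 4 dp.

ω₁ − ω₀ = (-0.06253333, -0.03211111, -0.06800000)
applied torque τ = (-0.1300, -0.0400, -0.0900)

τ = (-0.1300, -0.0400, -0.0900)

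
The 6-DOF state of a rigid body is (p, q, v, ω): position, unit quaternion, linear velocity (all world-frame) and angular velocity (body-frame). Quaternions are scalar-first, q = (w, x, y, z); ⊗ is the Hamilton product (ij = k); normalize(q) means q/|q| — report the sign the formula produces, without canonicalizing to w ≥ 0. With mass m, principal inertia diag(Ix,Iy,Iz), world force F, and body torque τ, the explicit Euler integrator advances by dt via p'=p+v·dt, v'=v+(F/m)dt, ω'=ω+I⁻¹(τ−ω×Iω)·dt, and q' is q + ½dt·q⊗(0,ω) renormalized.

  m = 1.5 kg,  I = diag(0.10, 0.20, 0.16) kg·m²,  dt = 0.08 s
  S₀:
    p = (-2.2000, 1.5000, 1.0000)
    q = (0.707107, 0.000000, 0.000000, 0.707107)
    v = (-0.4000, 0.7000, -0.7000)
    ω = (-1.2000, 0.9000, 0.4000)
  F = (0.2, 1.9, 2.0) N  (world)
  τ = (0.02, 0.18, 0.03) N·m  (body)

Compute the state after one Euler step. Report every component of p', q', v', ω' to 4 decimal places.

a = (0.1333, 1.2667, 1.3333)
p + v·dt = (-2.2320, 1.5560, 0.9440)
v + (F/m)dt = (-0.3893, 0.8013, -0.5933)
α = I⁻¹(τ − ω×Iω) = (0.3440, 0.7560, 0.8625)
new body rate ω' = (-1.1725, 0.9605, 0.4690)
q⊗(0,ω) = (-0.2828428, -1.4849247, -0.2121321, 0.2828428)
q + ½dt·q⊗(0,ω), renormalized = (0.6945, -0.0593, -0.0085, 0.7170)

p' = (-2.2320, 1.5560, 0.9440)
q' = (0.6945, -0.0593, -0.0085, 0.7170)
v' = (-0.3893, 0.8013, -0.5933)
ω' = (-1.1725, 0.9605, 0.4690)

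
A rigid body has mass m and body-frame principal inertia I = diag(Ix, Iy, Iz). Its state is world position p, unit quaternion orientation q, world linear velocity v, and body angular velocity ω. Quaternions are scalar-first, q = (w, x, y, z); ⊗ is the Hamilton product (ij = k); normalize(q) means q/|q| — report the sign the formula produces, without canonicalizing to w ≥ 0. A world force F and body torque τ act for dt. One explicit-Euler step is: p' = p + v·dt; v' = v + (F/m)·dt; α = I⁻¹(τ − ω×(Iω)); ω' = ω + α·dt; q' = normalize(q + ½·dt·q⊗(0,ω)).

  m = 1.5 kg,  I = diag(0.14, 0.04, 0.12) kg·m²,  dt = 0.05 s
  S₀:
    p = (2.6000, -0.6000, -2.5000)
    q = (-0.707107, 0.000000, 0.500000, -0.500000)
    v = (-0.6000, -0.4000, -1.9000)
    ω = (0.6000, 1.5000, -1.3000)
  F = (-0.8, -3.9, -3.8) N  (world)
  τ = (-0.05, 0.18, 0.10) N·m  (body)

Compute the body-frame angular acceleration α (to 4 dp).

gyro term ω×Iω = (-0.1560, -0.0156, -0.0900)
α = I⁻¹(τ − ω×Iω) = (0.7571, 4.8900, 1.5833)

α = (0.7571, 4.8900, 1.5833)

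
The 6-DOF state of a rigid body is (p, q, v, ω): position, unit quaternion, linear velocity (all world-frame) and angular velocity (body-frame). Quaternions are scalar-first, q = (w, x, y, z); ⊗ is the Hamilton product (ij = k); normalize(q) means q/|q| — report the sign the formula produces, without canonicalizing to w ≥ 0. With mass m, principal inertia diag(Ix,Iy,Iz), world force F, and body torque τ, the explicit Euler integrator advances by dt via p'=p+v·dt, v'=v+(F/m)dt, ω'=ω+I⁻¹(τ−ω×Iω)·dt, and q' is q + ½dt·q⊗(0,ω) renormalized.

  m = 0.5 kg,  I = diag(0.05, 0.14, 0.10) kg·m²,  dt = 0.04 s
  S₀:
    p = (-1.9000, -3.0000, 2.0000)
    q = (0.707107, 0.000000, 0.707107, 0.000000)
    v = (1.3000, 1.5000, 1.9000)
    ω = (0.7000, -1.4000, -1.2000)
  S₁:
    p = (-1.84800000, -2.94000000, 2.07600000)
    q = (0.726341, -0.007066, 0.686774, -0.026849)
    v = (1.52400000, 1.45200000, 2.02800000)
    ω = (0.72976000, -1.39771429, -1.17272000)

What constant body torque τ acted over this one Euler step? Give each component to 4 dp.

ω₁ − ω₀ = (0.02976000, 0.00228571, 0.02728000)
ω₀×(Iω₀) = (-0.0672, 0.0420, -0.0882)
applied torque τ = (-0.0300, 0.0500, -0.0200)

τ = (-0.0300, 0.0500, -0.0200)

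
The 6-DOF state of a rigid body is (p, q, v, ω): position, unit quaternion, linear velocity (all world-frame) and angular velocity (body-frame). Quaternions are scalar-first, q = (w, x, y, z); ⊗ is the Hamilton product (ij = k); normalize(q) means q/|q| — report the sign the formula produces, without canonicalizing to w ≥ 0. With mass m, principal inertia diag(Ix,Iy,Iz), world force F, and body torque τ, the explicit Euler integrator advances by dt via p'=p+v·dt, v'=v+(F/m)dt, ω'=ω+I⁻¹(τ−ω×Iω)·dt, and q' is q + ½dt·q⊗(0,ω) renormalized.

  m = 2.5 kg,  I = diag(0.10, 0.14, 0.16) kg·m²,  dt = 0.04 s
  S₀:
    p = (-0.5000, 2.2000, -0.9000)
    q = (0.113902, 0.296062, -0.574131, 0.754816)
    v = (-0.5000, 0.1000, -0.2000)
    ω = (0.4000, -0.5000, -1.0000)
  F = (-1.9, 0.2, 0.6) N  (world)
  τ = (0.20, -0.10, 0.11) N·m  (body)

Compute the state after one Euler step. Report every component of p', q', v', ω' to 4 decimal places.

p' = (-0.5200, 2.2040, -0.9080)
q' = (0.1209, 0.3159, -0.5632, 0.7540)
v' = (-0.5304, 0.1032, -0.1904)
ω' = (0.4760, -0.5354, -0.9705)

angular accel α = (1.9000, -0.8857, 0.7375)
ω + α·dt = (0.4760, -0.5354, -0.9705)
2q̇ = q⊗(0,ω) = (0.3493257, 0.9970998, 0.5410374, -0.0322806)
updated quaternion q' = (0.1209, 0.3159, -0.5632, 0.7540)
p' = p + v·dt = (-0.5200, 2.2040, -0.9080)
new velocity v' = (-0.5304, 0.1032, -0.1904)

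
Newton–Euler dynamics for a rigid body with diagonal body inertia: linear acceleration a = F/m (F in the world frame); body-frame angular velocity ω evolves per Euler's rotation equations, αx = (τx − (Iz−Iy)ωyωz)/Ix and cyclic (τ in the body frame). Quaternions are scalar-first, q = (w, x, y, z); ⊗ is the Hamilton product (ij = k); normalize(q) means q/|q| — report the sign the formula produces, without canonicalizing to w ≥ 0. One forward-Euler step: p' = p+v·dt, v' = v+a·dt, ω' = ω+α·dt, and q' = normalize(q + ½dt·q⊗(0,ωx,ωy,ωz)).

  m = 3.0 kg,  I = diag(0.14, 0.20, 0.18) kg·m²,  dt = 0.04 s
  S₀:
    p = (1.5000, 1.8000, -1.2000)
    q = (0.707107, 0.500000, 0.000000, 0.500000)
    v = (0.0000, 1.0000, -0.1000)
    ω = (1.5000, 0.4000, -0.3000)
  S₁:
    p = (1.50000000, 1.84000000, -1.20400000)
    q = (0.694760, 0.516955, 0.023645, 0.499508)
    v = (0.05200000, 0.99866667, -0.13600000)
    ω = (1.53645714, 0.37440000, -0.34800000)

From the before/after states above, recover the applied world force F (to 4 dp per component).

F = (3.9000, -0.1000, -2.7000)

v₁ − v₀ = (0.05200000, -0.00133333, -0.03600000)
F = m·Δv/dt = (3.9000, -0.1000, -2.7000)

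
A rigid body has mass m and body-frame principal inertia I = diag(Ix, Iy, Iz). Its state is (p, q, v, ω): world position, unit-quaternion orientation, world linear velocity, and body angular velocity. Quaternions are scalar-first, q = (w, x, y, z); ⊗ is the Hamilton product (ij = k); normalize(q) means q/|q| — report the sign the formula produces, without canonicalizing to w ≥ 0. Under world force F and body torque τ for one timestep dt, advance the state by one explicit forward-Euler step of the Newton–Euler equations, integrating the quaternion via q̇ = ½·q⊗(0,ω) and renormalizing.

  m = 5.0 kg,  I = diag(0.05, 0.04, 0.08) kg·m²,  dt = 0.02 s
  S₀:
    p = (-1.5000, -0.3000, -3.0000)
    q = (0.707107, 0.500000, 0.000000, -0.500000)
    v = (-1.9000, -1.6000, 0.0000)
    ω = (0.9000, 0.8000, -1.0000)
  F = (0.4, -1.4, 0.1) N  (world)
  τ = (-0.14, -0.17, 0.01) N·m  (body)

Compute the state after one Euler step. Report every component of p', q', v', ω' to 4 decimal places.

p' = (-1.5380, -0.3320, -3.0000)
q' = (0.6975, 0.5103, 0.0062, -0.5030)
v' = (-1.8984, -1.6056, 0.0004)
ω' = (0.8568, 0.7015, -0.9957)

precession coupling ω×(Iω) = (-0.0320, 0.0270, -0.0072)
(τ − ω×Iω)/I = (-2.1600, -4.9250, 0.2150)
ω' = ω + α·dt = (0.8568, 0.7015, -0.9957)
q⊗(0,ω) = (-0.9500000, 1.0363963, 0.6156856, -0.3071070)
q + ½dt·q⊗(0,ω), renormalized = (0.6975, 0.5103, 0.0062, -0.5030)
a = (0.0800, -0.2800, 0.0200)
p' = p + v·dt = (-1.5380, -0.3320, -3.0000)
v + (F/m)dt = (-1.8984, -1.6056, 0.0004)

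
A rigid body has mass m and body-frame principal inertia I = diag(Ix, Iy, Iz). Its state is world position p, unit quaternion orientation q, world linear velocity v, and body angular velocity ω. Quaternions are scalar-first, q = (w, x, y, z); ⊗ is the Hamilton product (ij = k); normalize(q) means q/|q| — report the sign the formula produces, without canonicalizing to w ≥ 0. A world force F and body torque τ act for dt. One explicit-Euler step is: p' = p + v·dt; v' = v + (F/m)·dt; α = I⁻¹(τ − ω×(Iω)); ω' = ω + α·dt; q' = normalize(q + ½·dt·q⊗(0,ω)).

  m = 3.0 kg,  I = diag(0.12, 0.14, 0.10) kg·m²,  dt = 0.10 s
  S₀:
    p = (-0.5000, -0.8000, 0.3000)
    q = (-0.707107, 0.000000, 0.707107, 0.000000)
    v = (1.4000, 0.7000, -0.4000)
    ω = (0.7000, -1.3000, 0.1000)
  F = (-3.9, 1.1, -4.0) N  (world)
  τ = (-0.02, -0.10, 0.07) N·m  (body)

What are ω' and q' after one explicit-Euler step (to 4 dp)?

ω' = (0.6790, -1.3724, 0.1882)
q' = (-0.6593, -0.0212, 0.7510, -0.0282)

α = I⁻¹(τ − ω×Iω) = (-0.2100, -0.7243, 0.8820)
ω + α·dt = (0.6790, -1.3724, 0.1882)
Hamilton product q⊗(0,ω) = (0.9192391, -0.4242642, 0.9192391, -0.5656856)
q' = normalize(q + ½dt·q⊗(0,ω)) = (-0.6593, -0.0212, 0.7510, -0.0282)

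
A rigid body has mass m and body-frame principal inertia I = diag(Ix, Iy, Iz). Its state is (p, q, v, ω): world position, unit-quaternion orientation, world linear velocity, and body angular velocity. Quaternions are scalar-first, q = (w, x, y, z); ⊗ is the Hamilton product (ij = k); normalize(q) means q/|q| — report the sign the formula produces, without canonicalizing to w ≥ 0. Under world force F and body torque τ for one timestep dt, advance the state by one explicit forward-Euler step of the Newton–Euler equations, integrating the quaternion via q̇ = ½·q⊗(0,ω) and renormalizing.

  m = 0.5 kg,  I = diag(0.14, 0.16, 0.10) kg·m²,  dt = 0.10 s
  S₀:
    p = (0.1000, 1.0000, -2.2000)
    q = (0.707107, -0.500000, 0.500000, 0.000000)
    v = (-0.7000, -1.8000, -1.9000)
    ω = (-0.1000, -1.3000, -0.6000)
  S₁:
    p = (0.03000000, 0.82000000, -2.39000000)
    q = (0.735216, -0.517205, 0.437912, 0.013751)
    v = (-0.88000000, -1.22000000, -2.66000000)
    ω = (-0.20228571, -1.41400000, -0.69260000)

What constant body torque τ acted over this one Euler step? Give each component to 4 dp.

τ = (-0.1900, -0.1800, -0.0900)

ω₁ − ω₀ = (-0.10228571, -0.11400000, -0.09260000)
ω₀×(Iω₀) = (-0.0468, 0.0024, 0.0026)
I·α + gyro = (-0.1900, -0.1800, -0.0900)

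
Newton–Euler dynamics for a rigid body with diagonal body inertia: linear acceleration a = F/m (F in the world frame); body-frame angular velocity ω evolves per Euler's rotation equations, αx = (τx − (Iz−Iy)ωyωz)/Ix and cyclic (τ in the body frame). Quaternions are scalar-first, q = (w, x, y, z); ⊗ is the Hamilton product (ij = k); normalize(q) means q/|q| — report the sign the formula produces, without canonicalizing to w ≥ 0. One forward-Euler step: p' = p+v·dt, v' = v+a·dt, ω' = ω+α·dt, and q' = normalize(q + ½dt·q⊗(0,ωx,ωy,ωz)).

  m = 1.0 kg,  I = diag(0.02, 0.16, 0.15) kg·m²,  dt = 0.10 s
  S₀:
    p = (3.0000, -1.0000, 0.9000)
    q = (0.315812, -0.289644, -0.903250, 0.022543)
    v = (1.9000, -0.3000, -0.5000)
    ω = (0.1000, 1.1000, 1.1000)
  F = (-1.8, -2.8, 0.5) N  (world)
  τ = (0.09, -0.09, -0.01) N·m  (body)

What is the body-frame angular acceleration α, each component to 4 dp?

precession coupling ω×(Iω) = (-0.0121, -0.0143, 0.0154)
angular accel α = (5.1050, -0.4731, -0.1693)

α = (5.1050, -0.4731, -0.1693)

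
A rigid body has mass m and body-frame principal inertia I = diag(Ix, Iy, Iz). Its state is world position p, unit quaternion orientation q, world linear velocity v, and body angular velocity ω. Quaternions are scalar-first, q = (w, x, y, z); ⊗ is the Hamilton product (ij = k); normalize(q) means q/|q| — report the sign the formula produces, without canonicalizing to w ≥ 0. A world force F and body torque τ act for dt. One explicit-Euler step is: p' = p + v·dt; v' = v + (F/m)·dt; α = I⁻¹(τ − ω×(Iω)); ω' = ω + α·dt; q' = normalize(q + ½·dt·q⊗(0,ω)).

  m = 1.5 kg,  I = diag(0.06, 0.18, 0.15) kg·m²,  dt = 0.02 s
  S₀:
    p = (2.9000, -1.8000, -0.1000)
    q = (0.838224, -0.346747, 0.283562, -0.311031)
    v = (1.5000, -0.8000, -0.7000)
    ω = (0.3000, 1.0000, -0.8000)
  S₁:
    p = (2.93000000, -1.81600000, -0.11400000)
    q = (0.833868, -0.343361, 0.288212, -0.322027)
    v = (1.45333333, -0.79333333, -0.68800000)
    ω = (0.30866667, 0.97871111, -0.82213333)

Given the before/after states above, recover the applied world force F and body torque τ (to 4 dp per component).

F = (-3.5000, 0.5000, 0.9000)
τ = (0.0500, -0.1700, -0.1300)

Δω = ω₁−ω₀ = (0.00866667, -0.02128889, -0.02213333)
precession coupling = (0.0240, 0.0216, 0.0360)
I·α + gyro = (0.0500, -0.1700, -0.1300)
velocity change Δv = (-0.04666667, 0.00666667, 0.01200000)
m·(v₁−v₀)/dt = (-3.5000, 0.5000, 0.9000)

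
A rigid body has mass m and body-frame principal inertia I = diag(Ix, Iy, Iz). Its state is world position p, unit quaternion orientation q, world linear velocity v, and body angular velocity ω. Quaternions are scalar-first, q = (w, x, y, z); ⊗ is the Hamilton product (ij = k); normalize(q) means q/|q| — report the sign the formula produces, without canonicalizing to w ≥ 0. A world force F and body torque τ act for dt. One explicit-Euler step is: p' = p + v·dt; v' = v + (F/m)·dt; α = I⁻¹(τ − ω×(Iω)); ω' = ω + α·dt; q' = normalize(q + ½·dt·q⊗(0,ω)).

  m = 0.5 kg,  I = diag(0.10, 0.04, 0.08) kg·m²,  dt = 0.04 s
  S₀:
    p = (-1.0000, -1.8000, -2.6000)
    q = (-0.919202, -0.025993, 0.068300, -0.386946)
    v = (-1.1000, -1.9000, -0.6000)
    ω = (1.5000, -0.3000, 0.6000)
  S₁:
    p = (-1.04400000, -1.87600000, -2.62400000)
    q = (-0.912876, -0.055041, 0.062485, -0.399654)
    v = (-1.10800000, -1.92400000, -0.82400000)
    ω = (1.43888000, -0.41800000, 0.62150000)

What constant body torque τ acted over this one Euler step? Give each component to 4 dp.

ω₁ − ω₀ = (-0.06112000, -0.11800000, 0.02150000)
applied torque τ = (-0.1600, -0.1000, 0.0700)

τ = (-0.1600, -0.1000, 0.0700)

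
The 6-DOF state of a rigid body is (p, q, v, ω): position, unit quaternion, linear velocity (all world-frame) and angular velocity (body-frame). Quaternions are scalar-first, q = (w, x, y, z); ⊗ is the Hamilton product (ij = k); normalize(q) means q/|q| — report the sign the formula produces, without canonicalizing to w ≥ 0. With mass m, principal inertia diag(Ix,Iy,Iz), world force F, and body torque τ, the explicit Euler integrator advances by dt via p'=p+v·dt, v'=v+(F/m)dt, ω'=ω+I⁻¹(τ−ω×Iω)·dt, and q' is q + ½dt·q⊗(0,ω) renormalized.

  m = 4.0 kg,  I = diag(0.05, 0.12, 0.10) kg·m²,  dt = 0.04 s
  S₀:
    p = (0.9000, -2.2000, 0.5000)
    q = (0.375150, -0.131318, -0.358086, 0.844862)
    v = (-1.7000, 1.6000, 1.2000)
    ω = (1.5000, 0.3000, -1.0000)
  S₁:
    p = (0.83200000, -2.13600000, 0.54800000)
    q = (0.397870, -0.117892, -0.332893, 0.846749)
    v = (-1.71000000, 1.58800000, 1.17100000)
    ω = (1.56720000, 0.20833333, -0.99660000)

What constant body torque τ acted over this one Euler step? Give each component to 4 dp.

τ = (0.0900, -0.2000, 0.0400)

ω₁ − ω₀ = (0.06720000, -0.09166667, 0.00340000)
applied torque τ = (0.0900, -0.2000, 0.0400)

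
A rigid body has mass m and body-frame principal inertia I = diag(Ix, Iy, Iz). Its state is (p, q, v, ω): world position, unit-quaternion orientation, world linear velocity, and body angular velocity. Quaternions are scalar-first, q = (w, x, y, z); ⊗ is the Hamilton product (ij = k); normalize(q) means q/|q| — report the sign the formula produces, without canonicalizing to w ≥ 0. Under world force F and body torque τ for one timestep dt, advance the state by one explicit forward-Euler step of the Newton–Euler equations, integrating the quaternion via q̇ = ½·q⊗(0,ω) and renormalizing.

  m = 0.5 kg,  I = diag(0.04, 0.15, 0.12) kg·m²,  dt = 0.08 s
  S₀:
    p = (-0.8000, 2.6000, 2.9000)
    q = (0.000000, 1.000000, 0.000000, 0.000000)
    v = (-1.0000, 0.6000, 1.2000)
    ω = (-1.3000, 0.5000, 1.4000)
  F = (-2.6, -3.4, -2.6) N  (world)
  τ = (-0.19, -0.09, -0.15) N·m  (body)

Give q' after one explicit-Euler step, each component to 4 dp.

2q̇ = q⊗(0,ω) = (1.3000000, 0.0000000, -1.4000000, 0.5000000)
q' = normalize(q + ½dt·q⊗(0,ω)) = (0.0518, 0.9969, -0.0558, 0.0199)

q' = (0.0518, 0.9969, -0.0558, 0.0199)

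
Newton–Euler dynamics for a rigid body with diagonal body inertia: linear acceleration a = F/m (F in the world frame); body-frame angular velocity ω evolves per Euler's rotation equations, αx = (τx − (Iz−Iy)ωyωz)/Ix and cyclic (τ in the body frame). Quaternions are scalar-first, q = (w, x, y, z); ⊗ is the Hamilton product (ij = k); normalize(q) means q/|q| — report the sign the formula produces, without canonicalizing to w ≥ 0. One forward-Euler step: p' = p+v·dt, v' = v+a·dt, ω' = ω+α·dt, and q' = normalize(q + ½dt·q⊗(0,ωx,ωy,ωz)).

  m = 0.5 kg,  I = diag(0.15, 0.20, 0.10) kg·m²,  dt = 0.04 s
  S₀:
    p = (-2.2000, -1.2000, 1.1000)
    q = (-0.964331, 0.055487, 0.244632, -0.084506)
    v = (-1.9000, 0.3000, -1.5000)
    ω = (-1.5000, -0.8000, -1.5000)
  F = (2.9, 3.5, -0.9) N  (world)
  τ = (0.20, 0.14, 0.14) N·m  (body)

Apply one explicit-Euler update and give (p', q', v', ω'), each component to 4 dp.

new position p' = (-2.2760, -1.1880, 1.0400)
new velocity v' = (-1.6680, 0.5800, -1.5720)
α = I⁻¹(τ − ω×Iω) = (2.1333, 0.1375, 0.8000)
ω' = ω + α·dt = (-1.4147, -0.7945, -1.4680)
Hamilton product q⊗(0,ω) = (0.1521771, 1.0119437, 0.9814543, 1.7690549)
q + ½dt·q⊗(0,ω), renormalized = (-0.9603, 0.0756, 0.2640, -0.0491)

p' = (-2.2760, -1.1880, 1.0400)
q' = (-0.9603, 0.0756, 0.2640, -0.0491)
v' = (-1.6680, 0.5800, -1.5720)
ω' = (-1.4147, -0.7945, -1.4680)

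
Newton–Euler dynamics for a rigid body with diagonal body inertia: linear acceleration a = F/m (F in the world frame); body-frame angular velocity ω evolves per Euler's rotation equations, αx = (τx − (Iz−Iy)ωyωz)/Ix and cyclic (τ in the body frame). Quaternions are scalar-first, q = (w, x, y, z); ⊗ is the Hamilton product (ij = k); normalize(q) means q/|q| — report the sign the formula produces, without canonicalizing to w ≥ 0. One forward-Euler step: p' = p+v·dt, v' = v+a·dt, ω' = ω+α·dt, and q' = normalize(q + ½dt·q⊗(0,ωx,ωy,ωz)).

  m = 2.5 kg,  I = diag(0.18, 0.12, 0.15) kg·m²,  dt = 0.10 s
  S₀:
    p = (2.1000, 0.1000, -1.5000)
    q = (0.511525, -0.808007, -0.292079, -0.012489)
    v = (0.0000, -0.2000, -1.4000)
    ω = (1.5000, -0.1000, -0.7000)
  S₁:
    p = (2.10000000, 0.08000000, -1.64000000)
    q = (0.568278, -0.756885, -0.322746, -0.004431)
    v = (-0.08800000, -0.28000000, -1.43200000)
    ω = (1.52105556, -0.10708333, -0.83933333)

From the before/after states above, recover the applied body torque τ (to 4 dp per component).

τ = (0.0400, -0.0400, -0.2000)

ω₁ − ω₀ = (0.02105556, -0.00708333, -0.13933333)
τ = I·(Δω/dt) + ω₀×(Iω₀) = (0.0400, -0.0400, -0.2000)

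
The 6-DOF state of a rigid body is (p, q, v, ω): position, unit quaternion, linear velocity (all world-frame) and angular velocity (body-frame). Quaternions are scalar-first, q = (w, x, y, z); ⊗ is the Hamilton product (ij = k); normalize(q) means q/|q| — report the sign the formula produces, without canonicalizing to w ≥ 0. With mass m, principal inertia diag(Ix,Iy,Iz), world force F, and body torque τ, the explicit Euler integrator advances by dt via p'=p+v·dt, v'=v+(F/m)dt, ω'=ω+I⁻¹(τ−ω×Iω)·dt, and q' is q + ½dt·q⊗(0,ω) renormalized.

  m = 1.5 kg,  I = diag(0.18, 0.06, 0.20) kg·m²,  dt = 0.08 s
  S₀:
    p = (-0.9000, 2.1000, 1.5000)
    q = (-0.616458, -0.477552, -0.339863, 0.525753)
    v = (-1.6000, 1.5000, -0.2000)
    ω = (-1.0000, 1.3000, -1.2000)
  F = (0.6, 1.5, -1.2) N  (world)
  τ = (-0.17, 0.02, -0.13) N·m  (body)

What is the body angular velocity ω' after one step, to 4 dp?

ω' = (-0.9785, 1.3587, -1.3144)

precession coupling ω×(Iω) = (-0.2184, -0.0240, 0.1560)
(τ − ω×Iω)/I = (0.2689, 0.7333, -1.4300)
new body rate ω' = (-0.9785, 1.3587, -1.3144)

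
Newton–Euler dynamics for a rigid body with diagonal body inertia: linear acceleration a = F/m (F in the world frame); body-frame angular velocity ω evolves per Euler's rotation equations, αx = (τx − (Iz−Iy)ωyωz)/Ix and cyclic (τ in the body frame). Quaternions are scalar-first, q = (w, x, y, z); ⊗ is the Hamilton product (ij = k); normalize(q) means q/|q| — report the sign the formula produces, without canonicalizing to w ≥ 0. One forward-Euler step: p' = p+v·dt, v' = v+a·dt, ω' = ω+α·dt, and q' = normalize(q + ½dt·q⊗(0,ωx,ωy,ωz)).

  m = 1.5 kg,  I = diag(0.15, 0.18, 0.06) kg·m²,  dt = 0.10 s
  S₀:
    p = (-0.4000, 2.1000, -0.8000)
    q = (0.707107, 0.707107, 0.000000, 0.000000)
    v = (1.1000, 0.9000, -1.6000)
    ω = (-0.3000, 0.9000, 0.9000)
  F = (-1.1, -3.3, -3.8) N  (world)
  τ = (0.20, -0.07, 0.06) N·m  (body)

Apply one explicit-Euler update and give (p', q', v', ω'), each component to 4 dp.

a = (-0.7333, -2.2000, -2.5333)
p + v·dt = (-0.2900, 2.1900, -0.9600)
v + (F/m)dt = (1.0267, 0.6800, -1.8533)
α = I⁻¹(τ − ω×Iω) = (1.9813, -0.2539, 1.1350)
new body rate ω' = (-0.1019, 0.8746, 1.0135)
Hamilton product q⊗(0,ω) = (0.2121321, -0.2121321, 0.0000000, 1.2727926)
q + ½dt·q⊗(0,ω), renormalized = (0.7162, 0.6950, 0.0000, 0.0635)

p' = (-0.2900, 2.1900, -0.9600)
q' = (0.7162, 0.6950, 0.0000, 0.0635)
v' = (1.0267, 0.6800, -1.8533)
ω' = (-0.1019, 0.8746, 1.0135)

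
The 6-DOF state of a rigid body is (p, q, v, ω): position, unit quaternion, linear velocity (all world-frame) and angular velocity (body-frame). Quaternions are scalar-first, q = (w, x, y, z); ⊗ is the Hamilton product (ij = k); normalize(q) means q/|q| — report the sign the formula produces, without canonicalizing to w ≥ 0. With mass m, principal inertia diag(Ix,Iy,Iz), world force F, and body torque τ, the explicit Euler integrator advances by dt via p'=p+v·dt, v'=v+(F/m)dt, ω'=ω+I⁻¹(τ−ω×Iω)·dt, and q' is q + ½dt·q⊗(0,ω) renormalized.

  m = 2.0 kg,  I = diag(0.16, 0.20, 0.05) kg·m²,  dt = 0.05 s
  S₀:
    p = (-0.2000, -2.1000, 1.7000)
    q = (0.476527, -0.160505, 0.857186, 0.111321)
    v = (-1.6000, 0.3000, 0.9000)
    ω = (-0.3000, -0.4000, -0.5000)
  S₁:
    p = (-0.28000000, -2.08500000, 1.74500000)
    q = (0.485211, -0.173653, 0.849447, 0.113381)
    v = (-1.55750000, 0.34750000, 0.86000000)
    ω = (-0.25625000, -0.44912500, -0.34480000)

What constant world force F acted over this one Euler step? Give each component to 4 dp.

Δv = v₁−v₀ = (0.04250000, 0.04750000, -0.04000000)
applied force F = (1.7000, 1.9000, -1.6000)

F = (1.7000, 1.9000, -1.6000)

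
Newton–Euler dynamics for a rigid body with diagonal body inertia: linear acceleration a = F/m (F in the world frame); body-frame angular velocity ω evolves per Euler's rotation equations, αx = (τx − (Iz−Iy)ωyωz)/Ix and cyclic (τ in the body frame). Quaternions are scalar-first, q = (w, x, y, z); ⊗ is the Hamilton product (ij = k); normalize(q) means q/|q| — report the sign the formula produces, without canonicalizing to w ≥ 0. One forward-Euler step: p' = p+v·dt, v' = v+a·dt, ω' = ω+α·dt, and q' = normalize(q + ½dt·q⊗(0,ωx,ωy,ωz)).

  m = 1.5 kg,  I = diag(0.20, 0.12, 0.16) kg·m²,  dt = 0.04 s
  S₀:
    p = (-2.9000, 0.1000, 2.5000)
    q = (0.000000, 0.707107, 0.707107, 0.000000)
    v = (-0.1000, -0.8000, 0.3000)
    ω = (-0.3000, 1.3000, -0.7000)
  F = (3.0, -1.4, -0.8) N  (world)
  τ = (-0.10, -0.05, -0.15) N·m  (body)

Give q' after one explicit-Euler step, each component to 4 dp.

q' = (-0.0141, 0.6969, 0.7167, 0.0226)

Hamilton product q⊗(0,ω) = (-0.7071070, -0.4949749, 0.4949749, 1.1313712)
q' = normalize(q + ½dt·q⊗(0,ω)) = (-0.0141, 0.6969, 0.7167, 0.0226)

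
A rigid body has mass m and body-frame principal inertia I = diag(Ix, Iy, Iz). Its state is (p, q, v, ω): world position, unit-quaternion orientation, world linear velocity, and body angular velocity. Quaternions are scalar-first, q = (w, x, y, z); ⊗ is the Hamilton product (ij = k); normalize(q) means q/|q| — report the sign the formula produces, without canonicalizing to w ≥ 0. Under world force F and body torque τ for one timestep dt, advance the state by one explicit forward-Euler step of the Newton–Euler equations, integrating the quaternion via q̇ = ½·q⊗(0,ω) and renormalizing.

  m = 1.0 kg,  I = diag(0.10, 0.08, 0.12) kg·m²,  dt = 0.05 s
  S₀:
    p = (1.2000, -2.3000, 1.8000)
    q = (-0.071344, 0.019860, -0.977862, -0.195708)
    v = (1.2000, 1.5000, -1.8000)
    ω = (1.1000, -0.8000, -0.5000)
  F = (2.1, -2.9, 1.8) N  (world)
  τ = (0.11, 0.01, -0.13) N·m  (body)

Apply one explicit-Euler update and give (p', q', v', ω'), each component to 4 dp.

p' = (1.2600, -2.2250, 1.7100)
q' = (-0.0938, 0.0262, -0.9809, -0.1682)
v' = (1.3050, 1.3550, -1.7100)
ω' = (1.1470, -0.8006, -0.5615)

angular accel α = (0.9400, -0.0125, -1.2300)
new body rate ω' = (1.1470, -0.8006, -0.5615)
Hamilton product q⊗(0,ω) = (-0.9019896, 0.2538862, -0.1482736, 1.0954322)
q' = normalize(q + ½dt·q⊗(0,ω)) = (-0.0938, 0.0262, -0.9809, -0.1682)
p + v·dt = (1.2600, -2.2250, 1.7100)
v' = v + a·dt = (1.3050, 1.3550, -1.7100)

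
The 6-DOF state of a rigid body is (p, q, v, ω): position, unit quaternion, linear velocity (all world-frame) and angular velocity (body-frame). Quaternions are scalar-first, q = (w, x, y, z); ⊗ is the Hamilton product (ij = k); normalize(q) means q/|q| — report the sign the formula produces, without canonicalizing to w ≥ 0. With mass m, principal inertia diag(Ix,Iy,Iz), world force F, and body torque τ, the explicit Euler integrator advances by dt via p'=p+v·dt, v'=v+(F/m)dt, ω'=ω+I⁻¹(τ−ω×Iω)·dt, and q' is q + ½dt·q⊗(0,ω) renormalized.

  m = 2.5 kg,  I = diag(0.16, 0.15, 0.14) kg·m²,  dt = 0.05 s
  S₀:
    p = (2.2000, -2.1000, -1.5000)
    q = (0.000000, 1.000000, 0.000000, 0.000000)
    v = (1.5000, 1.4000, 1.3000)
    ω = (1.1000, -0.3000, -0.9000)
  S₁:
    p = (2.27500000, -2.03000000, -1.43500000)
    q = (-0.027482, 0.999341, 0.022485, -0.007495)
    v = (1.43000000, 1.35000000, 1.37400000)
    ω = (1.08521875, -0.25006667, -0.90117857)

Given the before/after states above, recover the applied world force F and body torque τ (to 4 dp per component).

rate change Δω = (-0.01478125, 0.04993333, -0.00117857)
I·α + gyro = (-0.0500, 0.1300, 0.0000)
v₁ − v₀ = (-0.07000000, -0.05000000, 0.07400000)
applied force F = (-3.5000, -2.5000, 3.7000)

F = (-3.5000, -2.5000, 3.7000)
τ = (-0.0500, 0.1300, 0.0000)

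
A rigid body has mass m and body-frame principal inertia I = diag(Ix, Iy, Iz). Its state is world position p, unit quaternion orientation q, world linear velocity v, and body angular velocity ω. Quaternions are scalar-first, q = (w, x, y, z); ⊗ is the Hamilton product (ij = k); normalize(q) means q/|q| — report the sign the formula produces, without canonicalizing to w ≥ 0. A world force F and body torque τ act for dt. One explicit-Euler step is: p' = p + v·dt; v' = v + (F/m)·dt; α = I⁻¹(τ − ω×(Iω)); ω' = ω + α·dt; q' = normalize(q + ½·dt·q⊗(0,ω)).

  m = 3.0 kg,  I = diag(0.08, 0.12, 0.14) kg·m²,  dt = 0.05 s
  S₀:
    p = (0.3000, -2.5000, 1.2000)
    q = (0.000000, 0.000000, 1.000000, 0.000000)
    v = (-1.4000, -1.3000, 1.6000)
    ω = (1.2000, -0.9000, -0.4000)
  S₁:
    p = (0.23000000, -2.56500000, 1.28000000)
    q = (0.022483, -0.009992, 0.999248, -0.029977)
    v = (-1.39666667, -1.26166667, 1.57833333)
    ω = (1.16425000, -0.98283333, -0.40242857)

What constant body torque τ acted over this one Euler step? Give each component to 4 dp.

rate change Δω = (-0.03575000, -0.08283333, -0.00242857)
gyro term ω₀×Iω₀ = (0.0072, 0.0288, -0.0432)
τ = I·(Δω/dt) + ω₀×(Iω₀) = (-0.0500, -0.1700, -0.0500)

τ = (-0.0500, -0.1700, -0.0500)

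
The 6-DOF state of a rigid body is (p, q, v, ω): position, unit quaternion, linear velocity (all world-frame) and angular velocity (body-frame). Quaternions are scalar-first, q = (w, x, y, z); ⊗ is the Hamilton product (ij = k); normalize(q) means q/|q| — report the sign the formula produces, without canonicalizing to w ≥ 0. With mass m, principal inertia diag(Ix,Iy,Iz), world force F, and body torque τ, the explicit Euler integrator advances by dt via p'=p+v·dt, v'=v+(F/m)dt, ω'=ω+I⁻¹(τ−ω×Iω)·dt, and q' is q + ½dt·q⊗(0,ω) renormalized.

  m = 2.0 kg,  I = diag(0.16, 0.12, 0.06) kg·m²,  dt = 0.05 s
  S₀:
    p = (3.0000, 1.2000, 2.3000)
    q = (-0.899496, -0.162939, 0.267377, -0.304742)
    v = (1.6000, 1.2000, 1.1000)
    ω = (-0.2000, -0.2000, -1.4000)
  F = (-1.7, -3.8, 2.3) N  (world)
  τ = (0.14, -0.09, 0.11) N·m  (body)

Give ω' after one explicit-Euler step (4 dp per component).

precession coupling ω×(Iω) = (-0.0168, 0.0280, -0.0016)
(τ − ω×Iω)/I = (0.9800, -0.9833, 1.8600)
new body rate ω' = (-0.1510, -0.2492, -1.3070)

ω' = (-0.1510, -0.2492, -1.3070)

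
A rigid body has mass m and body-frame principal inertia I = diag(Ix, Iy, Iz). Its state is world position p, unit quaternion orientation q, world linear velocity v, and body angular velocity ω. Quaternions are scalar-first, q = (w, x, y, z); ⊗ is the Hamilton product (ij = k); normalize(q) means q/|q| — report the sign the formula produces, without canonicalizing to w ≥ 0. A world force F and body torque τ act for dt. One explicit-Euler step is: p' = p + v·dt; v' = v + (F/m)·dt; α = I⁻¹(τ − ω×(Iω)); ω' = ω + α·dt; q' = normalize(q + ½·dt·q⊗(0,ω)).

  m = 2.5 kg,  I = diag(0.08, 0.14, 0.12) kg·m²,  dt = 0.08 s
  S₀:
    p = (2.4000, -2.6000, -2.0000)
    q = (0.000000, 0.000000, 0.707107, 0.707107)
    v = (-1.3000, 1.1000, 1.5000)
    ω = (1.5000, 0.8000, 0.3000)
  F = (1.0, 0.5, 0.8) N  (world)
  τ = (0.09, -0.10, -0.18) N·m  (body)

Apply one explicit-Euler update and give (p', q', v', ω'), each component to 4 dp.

p' = (2.2960, -2.5120, -1.8800)
q' = (-0.0310, -0.0141, 0.7478, 0.6631)
v' = (-1.2680, 1.1160, 1.5256)
ω' = (1.5948, 0.7531, 0.1320)

a = (0.4000, 0.2000, 0.3200)
p + v·dt = (2.2960, -2.5120, -1.8800)
new velocity v' = (-1.2680, 1.1160, 1.5256)
gyro term ω×Iω = (-0.0048, -0.0180, 0.0720)
angular accel α = (1.1850, -0.5857, -2.1000)
new body rate ω' = (1.5948, 0.7531, 0.1320)
Hamilton product q⊗(0,ω) = (-0.7778177, -0.3535535, 1.0606605, -1.0606605)
q' = normalize(q + ½dt·q⊗(0,ω)) = (-0.0310, -0.0141, 0.7478, 0.6631)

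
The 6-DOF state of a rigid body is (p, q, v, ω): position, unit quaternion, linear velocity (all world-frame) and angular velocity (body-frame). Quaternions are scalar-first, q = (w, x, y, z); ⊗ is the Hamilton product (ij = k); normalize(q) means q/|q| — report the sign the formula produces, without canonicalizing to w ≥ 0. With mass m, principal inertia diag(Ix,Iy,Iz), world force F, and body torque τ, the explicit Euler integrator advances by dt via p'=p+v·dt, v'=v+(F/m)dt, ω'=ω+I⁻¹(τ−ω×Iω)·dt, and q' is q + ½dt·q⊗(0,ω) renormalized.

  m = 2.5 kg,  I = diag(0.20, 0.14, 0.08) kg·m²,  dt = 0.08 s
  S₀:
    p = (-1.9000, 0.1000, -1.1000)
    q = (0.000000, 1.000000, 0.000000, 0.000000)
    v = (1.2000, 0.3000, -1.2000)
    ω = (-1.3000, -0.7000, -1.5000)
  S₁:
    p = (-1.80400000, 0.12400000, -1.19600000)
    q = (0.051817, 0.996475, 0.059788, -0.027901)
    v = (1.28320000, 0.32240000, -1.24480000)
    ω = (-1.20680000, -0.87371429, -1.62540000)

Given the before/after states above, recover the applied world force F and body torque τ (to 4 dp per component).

velocity change Δv = (0.08320000, 0.02240000, -0.04480000)
m·(v₁−v₀)/dt = (2.6000, 0.7000, -1.4000)
Δω = ω₁−ω₀ = (0.09320000, -0.17371429, -0.12540000)
I·α + gyro = (0.1700, -0.0700, -0.1800)

F = (2.6000, 0.7000, -1.4000)
τ = (0.1700, -0.0700, -0.1800)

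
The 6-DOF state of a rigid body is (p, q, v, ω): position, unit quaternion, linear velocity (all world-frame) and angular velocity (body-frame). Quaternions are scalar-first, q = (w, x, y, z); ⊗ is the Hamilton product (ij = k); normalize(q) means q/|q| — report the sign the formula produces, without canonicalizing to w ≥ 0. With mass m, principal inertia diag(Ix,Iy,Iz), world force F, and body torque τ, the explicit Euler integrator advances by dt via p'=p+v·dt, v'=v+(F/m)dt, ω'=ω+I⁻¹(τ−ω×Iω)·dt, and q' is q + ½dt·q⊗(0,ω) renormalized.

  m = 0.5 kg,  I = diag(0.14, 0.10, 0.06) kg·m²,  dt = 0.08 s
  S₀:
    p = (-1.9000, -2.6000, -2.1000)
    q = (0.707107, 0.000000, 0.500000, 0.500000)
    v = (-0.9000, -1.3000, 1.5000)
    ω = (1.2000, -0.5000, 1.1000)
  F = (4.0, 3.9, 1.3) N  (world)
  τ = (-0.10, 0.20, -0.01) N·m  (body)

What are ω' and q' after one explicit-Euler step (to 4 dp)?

α = I⁻¹(τ − ω×Iω) = (-0.8714, 0.9440, -0.5667)
ω + α·dt = (1.1303, -0.4245, 1.0547)
q⊗(0,ω) = (-0.3000000, 1.6485284, 0.2464465, 0.1778177)
q + ½dt·q⊗(0,ω), renormalized = (0.6935, 0.0658, 0.5087, 0.5059)

ω' = (1.1303, -0.4245, 1.0547)
q' = (0.6935, 0.0658, 0.5087, 0.5059)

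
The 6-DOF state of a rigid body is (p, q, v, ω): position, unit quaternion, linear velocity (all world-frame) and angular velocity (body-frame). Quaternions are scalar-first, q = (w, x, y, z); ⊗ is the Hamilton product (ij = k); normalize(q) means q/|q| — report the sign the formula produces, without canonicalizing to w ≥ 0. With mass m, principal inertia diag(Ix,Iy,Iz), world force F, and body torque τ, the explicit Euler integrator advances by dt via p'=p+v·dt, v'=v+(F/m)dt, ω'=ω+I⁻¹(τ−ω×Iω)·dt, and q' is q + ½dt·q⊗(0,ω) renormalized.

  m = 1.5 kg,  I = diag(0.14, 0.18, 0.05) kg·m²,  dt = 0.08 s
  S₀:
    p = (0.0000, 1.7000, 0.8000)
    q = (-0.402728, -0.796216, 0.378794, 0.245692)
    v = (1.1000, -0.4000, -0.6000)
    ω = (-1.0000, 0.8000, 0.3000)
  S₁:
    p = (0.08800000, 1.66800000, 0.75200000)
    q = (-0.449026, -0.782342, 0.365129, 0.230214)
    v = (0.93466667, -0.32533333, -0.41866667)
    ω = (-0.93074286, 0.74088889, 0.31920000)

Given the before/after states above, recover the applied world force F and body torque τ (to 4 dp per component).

Δω = ω₁−ω₀ = (0.06925714, -0.05911111, 0.01920000)
τ = I·(Δω/dt) + ω₀×(Iω₀) = (0.0900, -0.1600, -0.0200)
v₁ − v₀ = (-0.16533333, 0.07466667, 0.18133333)
m·(v₁−v₀)/dt = (-3.1000, 1.4000, 3.4000)

F = (-3.1000, 1.4000, 3.4000)
τ = (0.0900, -0.1600, -0.0200)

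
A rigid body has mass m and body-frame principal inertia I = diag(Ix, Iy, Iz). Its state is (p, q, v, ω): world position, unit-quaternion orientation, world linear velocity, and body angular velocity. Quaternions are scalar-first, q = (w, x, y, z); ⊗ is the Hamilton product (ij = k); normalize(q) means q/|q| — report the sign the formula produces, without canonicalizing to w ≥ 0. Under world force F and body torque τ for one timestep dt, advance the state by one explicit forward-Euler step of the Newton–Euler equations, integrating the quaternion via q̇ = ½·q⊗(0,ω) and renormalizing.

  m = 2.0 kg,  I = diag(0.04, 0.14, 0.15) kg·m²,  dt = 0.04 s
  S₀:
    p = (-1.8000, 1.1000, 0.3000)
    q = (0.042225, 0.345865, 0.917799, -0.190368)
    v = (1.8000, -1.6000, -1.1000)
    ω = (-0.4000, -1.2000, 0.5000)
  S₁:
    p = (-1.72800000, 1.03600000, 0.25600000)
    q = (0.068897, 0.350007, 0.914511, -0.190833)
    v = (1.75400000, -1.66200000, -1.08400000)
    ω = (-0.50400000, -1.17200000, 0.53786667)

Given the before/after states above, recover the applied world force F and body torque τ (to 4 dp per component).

v₁ − v₀ = (-0.04600000, -0.06200000, 0.01600000)
F = m·Δv/dt = (-2.3000, -3.1000, 0.8000)
rate change Δω = (-0.10400000, 0.02800000, 0.03786667)
gyro term ω₀×Iω₀ = (-0.0060, 0.0220, 0.0480)
τ = I·(Δω/dt) + ω₀×(Iω₀) = (-0.1100, 0.1200, 0.1900)

F = (-2.3000, -3.1000, 0.8000)
τ = (-0.1100, 0.1200, 0.1900)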